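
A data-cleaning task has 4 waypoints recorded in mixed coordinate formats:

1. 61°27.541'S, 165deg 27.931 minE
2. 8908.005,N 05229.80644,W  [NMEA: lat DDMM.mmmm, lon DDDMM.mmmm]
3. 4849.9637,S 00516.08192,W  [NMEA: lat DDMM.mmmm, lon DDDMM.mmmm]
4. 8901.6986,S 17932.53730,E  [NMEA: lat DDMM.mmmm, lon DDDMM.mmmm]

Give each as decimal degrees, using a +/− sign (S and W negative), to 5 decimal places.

Point 1:
  φ: 61 + 27.541/60 = 61.459017
  S → negative
  λ: 27.931′ = 0.465517°; total 165.465517
  E → positive
Point 2:
  Lat: split at 2 digits → 89° and 8.005′; 89 + 8.005/60 = 89.133417
  N → positive
  λ: degrees = first 3 digits = 52, minutes = 29.80644; 52 + 29.80644/60 = 52.496774
  hemisphere W, so the sign is −
Point 3:
  Lat: degrees = first 2 digits = 48, minutes = 49.9637; 48 + 49.9637/60 = 48.832728
  S → negative
  λ: degrees = first 3 digits = 5, minutes = 16.08192; 5 + 16.08192/60 = 5.268032
  hemisphere W, so the sign is −
Point 4:
  φ: split at 2 digits → 89° and 1.6986′; 89 + 1.6986/60 = 89.028310
  S → negative
  λ: degrees = first 3 digits = 179, minutes = 32.5373; 179 + 32.5373/60 = 179.542288
  E ⇒ keep positive

1. -61.45902, 165.46552
2. 89.13342, -52.49677
3. -48.83273, -5.26803
4. -89.02831, 179.54229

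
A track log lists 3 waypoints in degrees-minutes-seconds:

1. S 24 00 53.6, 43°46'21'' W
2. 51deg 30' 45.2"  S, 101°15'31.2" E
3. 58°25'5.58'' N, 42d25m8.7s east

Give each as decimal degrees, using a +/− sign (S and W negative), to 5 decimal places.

1. -24.01489, -43.77250
2. -51.51256, 101.25867
3. 58.41822, 42.41908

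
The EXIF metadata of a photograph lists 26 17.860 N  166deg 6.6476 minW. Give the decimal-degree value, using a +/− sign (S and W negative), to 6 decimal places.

Lat: 26 + 17.86/60 = 26.2976667
N → positive
λ: 6.6476′ = 0.110793°; total 166.1107933
W → negative

26.297667, -166.110793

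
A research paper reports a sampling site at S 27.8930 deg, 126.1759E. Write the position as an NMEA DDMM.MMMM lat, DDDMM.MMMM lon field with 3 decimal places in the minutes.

2753.580,S / 12610.554,E

φ: fractional part 0.893000 → 53.58000 minutes
Longitude: minutes = (126.175900 − 126) × 60 = 10.55400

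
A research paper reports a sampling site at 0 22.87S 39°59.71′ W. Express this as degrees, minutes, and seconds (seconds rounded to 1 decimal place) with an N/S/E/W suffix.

0°22′52.2″ S, 39°59′42.6″ W

Lat: 22.87000′ → 22′ and 0.87000 × 60 = 52.200″
Lon: fractional minutes 0.71000 × 60 = 42.600″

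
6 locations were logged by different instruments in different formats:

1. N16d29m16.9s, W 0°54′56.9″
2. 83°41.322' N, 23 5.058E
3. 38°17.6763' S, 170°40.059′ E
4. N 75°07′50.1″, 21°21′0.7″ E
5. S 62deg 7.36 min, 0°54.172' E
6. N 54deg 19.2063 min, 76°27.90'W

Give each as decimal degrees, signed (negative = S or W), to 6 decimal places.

Point 1:
  φ: 16° + 29/60 + 16.9/3600 = 16 + 0.483333 + 0.004694 = 16.4880278
  N → positive
  Lon: 0° + 54/60 + 56.9/3600 = 0 + 0.900000 + 0.015806 = 0.9158056
  W ⇒ negate
Point 2:
  Lat: 41.322′ = 0.688700°; total 83.6887000
  N → positive
  Longitude: 5.058′ = 0.084300°; total 23.0843000
  E → positive
Point 3:
  Latitude: 17.6763′ = 0.294605°; total 38.2946050
  hemisphere S, so the sign is −
  Longitude: 170 + 40.059/60 = 170.6676500
  E → positive
Point 4:
  φ: 7′ + 50.1″ = 7.83500′; 75 + 7.83500/60 = 75.1305833
  N ⇒ keep positive
  λ: 21° + 21/60 + 0.7/3600 = 21 + 0.350000 + 0.000194 = 21.3501944
  E ⇒ keep positive
Point 5:
  Latitude: 62 + 7.36/60 = 62.1226667
  S → negative
  Lon: 0 + 54.172/60 = 0.9028667
  E → positive
Point 6:
  Lat: 19.2063′ = 0.320105°; total 54.3201050
  N ⇒ keep positive
  Lon: 27.9′ = 0.465000°; total 76.4650000
  W ⇒ negate

1. 16.488028, -0.915806
2. 83.688700, 23.084300
3. -38.294605, 170.667650
4. 75.130583, 21.350194
5. -62.122667, 0.902867
6. 54.320105, -76.465000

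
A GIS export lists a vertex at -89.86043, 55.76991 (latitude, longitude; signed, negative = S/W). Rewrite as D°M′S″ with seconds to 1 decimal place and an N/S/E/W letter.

89°51′37.5″ S, 55°46′11.7″ E

Latitude is negative → S; |value| = 89.860430
Latitude: 0.860430° → 51.62580′; 0.62580 × 60 = 37.548″
λ: 0.769910° → 46.19460′; 0.19460 × 60 = 11.676″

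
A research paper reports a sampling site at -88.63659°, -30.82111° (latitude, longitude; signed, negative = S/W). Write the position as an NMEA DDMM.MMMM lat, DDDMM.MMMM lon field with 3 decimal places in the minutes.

Latitude is negative → S; |value| = 88.636590
Latitude: minutes = (88.636590 − 88) × 60 = 38.19540
Longitude is negative → W; |value| = 30.821110
λ: fractional part 0.821110 → 49.26660 minutes

8838.195,S / 03049.267,W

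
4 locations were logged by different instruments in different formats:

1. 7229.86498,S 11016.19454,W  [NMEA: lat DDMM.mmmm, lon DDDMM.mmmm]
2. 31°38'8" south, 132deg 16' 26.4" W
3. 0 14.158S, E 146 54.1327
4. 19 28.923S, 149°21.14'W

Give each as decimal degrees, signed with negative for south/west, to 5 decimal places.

1. -72.49775, -110.26991
2. -31.63556, -132.27400
3. -0.23597, 146.90221
4. -19.48205, -149.35233

Point 1:
  φ: split at 2 digits → 72° and 29.86498′; 72 + 29.86498/60 = 72.497750
  hemisphere S, so the sign is −
  λ: degrees = first 3 digits = 110, minutes = 16.19454; 110 + 16.19454/60 = 110.269909
  hemisphere W, so the sign is −
Point 2:
  Latitude: 38′ + 8″ = 38.13333′; 31 + 38.13333/60 = 31.635556
  hemisphere S, so the sign is −
  λ: 132 + 16/60 + 26.4/3600 = 132.274000
  hemisphere W, so the sign is −
Point 3:
  φ: 0 + 14.158/60 = 0.235967
  S → negative
  Lon: 54.1327′ = 0.902212°; total 146.902212
  E ⇒ keep positive
Point 4:
  Lat: 28.923′ = 0.482050°; total 19.482050
  hemisphere S, so the sign is −
  Lon: 21.14′ = 0.352333°; total 149.352333
  hemisphere W, so the sign is −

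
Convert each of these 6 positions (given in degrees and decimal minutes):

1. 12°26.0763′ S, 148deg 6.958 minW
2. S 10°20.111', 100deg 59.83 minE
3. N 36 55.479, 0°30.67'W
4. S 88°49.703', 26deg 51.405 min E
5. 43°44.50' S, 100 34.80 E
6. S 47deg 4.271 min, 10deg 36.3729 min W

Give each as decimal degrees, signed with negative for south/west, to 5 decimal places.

1. -12.43461, -148.11597
2. -10.33518, 100.99717
3. 36.92465, -0.51117
4. -88.82838, 26.85675
5. -43.74167, 100.58000
6. -47.07118, -10.60622

Point 1:
  φ: 12 + 26.0763/60 = 12.434605
  S → negative
  Lon: 148 + 6.958/60 = 148.115967
  W ⇒ negate
Point 2:
  φ: 20.111′ = 0.335183°; total 10.335183
  S ⇒ negate
  Lon: 59.83′ = 0.997167°; total 100.997167
  E ⇒ keep positive
Point 3:
  Lat: 36 + 55.479/60 = 36.924650
  N → positive
  Lon: 30.67′ = 0.511167°; total 0.511167
  W → negative
Point 4:
  Latitude: 88 + 49.703/60 = 88.828383
  S ⇒ negate
  λ: 26 + 51.405/60 = 26.856750
  E ⇒ keep positive
Point 5:
  φ: 43 + 44.5/60 = 43.741667
  hemisphere S, so the sign is −
  λ: 100 + 34.8/60 = 100.580000
  E → positive
Point 6:
  Lat: 47 + 4.271/60 = 47.071183
  hemisphere S, so the sign is −
  Lon: 10 + 36.3729/60 = 10.606215
  W ⇒ negate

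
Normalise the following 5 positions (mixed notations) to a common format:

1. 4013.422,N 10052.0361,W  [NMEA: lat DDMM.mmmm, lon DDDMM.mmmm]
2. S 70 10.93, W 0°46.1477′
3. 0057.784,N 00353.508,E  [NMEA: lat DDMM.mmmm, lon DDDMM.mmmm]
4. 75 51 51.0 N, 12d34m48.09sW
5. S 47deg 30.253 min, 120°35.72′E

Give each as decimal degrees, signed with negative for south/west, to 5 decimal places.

1. 40.22370, -100.86727
2. -70.18217, -0.76913
3. 0.96307, 3.89180
4. 75.86417, -12.58003
5. -47.50422, 120.59533

Point 1:
  φ: degrees = first 2 digits = 40, minutes = 13.422; 40 + 13.422/60 = 40.223700
  N → positive
  λ: split at 3 digits → 100° and 52.0361′; 100 + 52.0361/60 = 100.867268
  W → negative
Point 2:
  φ: 10.93′ = 0.182167°; total 70.182167
  S → negative
  λ: 0 + 46.1477/60 = 0.769128
  W ⇒ negate
Point 3:
  Latitude: degrees = first 2 digits = 0, minutes = 57.784; 0 + 57.784/60 = 0.963067
  N → positive
  λ: degrees = first 3 digits = 3, minutes = 53.508; 3 + 53.508/60 = 3.891800
  E ⇒ keep positive
Point 4:
  Lat: 51′ + 51″ = 51.85000′; 75 + 51.85000/60 = 75.864167
  N → positive
  Longitude: 34′ + 48.09″ = 34.80150′; 12 + 34.80150/60 = 12.580025
  hemisphere W, so the sign is −
Point 5:
  Latitude: 30.253′ = 0.504217°; total 47.504217
  S → negative
  Longitude: 35.72′ = 0.595333°; total 120.595333
  E → positive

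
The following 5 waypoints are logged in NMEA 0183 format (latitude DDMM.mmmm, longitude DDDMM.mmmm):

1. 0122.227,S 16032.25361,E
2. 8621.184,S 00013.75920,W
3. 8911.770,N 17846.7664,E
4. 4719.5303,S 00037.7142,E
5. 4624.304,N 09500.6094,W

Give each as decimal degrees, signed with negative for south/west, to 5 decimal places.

1. -1.37045, 160.53756
2. -86.35307, -0.22932
3. 89.19617, 178.77944
4. -47.32551, 0.62857
5. 46.40507, -95.01016

Point 1:
  Lat: split at 2 digits → 01° and 22.227′; 1 + 22.227/60 = 1.370450
  S → negative
  Lon: split at 3 digits → 160° and 32.25361′; 160 + 32.25361/60 = 160.537560
  E ⇒ keep positive
Point 2:
  Latitude: degrees = first 2 digits = 86, minutes = 21.184; 86 + 21.184/60 = 86.353067
  hemisphere S, so the sign is −
  Lon: split at 3 digits → 000° and 13.7592′; 0 + 13.7592/60 = 0.229320
  W ⇒ negate
Point 3:
  Latitude: split at 2 digits → 89° and 11.77′; 89 + 11.77/60 = 89.196167
  N ⇒ keep positive
  Longitude: degrees = first 3 digits = 178, minutes = 46.7664; 178 + 46.7664/60 = 178.779440
  E → positive
Point 4:
  φ: split at 2 digits → 47° and 19.5303′; 47 + 19.5303/60 = 47.325505
  S → negative
  λ: degrees = first 3 digits = 0, minutes = 37.7142; 0 + 37.7142/60 = 0.628570
  E ⇒ keep positive
Point 5:
  φ: degrees = first 2 digits = 46, minutes = 24.304; 46 + 24.304/60 = 46.405067
  N → positive
  λ: split at 3 digits → 095° and 0.6094′; 95 + 0.6094/60 = 95.010157
  hemisphere W, so the sign is −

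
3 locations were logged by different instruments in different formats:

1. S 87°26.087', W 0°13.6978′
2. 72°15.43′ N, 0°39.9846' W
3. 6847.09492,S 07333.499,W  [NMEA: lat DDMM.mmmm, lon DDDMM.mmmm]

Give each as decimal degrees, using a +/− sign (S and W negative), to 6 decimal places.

1. -87.434783, -0.228297
2. 72.257167, -0.666410
3. -68.784915, -73.558317

Point 1:
  Lat: 26.087′ = 0.434783°; total 87.4347833
  S → negative
  Longitude: 0 + 13.6978/60 = 0.2282967
  hemisphere W, so the sign is −
Point 2:
  Latitude: 72 + 15.43/60 = 72.2571667
  N ⇒ keep positive
  λ: 39.9846′ = 0.666410°; total 0.6664100
  W → negative
Point 3:
  φ: split at 2 digits → 68° and 47.09492′; 68 + 47.09492/60 = 68.7849153
  hemisphere S, so the sign is −
  Lon: degrees = first 3 digits = 73, minutes = 33.499; 73 + 33.499/60 = 73.5583167
  hemisphere W, so the sign is −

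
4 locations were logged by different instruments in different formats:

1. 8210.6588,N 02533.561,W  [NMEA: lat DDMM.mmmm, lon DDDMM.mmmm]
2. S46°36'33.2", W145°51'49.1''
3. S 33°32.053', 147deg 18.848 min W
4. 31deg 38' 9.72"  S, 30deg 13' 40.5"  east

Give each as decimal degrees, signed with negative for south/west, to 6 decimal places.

1. 82.177647, -25.559350
2. -46.609222, -145.863639
3. -33.534217, -147.314133
4. -31.636033, 30.227917

Point 1:
  Latitude: degrees = first 2 digits = 82, minutes = 10.6588; 82 + 10.6588/60 = 82.1776467
  N ⇒ keep positive
  Longitude: degrees = first 3 digits = 25, minutes = 33.561; 25 + 33.561/60 = 25.5593500
  W ⇒ negate
Point 2:
  Lat: 36′ + 33.2″ = 36.55333′; 46 + 36.55333/60 = 46.6092222
  S ⇒ negate
  λ: 145 + 51/60 + 49.1/3600 = 145.8636389
  W → negative
Point 3:
  φ: 33 + 32.053/60 = 33.5342167
  S → negative
  Lon: 18.848′ = 0.314133°; total 147.3141333
  W → negative
Point 4:
  Latitude: 31 + 38/60 + 9.72/3600 = 31.6360333
  S ⇒ negate
  Lon: 30 + 13/60 + 40.5/3600 = 30.2279167
  E ⇒ keep positive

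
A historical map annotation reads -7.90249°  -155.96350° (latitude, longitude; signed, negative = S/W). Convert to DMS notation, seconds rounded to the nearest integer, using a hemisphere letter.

7°54′9″ S, 155°57′49″ W

Latitude is negative → S; |value| = 7.902490
φ: 0.902490 × 60 = 54.14940′ → 54′, remainder × 60 = 8.96″
Longitude is negative → W; |value| = 155.963500
Lon: 0.963500 × 60 = 57.81000′ → 57′, remainder × 60 = 48.60″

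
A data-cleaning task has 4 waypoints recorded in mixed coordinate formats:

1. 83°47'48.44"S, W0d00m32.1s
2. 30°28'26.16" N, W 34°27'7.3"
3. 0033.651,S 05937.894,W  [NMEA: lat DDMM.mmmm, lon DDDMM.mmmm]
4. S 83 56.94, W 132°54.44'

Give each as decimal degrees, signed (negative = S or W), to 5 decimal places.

Point 1:
  Lat: 47′ + 48.44″ = 47.80733′; 83 + 47.80733/60 = 83.796789
  S ⇒ negate
  Lon: 0 + 0/60 + 32.1/3600 = 0.008917
  W ⇒ negate
Point 2:
  φ: 30 + 28/60 + 26.16/3600 = 30.473933
  N ⇒ keep positive
  λ: 34 + 27/60 + 7.3/3600 = 34.452028
  W → negative
Point 3:
  Lat: degrees = first 2 digits = 0, minutes = 33.651; 0 + 33.651/60 = 0.560850
  S → negative
  Lon: degrees = first 3 digits = 59, minutes = 37.894; 59 + 37.894/60 = 59.631567
  W → negative
Point 4:
  φ: 56.94′ = 0.949000°; total 83.949000
  S ⇒ negate
  Longitude: 132 + 54.44/60 = 132.907333
  W ⇒ negate

1. -83.79679, -0.00892
2. 30.47393, -34.45203
3. -0.56085, -59.63157
4. -83.94900, -132.90733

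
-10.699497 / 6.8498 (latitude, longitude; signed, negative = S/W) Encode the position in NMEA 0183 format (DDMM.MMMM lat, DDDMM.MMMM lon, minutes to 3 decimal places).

Latitude is negative → S; |value| = 10.699497
Lat: 10° + 0.699497 × 60 = 10° 41.96982′
Lon: fractional part 0.849800 → 50.98800 minutes

1041.970,S / 00650.988,E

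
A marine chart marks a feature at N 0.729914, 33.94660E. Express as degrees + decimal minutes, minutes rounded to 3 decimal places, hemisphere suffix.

0° 43.795′ N, 33° 56.796′ E

Lat: 0° + 0.729914 × 60 = 0° 43.79484′
Lon: minutes = (33.946600 − 33) × 60 = 56.79600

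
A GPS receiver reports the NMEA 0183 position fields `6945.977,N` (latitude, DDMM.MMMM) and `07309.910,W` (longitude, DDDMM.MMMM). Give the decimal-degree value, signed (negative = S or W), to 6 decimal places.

φ: split at 2 digits → 69° and 45.977′; 69 + 45.977/60 = 69.7662833
N → positive
Longitude: degrees = first 3 digits = 73, minutes = 9.91; 73 + 9.91/60 = 73.1651667
W ⇒ negate

69.766283, -73.165167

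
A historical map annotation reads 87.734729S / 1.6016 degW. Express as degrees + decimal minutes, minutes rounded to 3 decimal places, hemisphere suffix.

φ: minutes = (87.734729 − 87) × 60 = 44.08374
λ: fractional part 0.601600 → 36.09600 minutes

87° 44.084′ S, 1° 36.096′ W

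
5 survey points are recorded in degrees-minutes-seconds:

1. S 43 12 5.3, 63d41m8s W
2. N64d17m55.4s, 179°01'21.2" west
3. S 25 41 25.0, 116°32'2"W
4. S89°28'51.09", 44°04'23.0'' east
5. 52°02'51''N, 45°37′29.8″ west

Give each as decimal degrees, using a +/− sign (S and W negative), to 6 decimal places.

1. -43.201472, -63.685556
2. 64.298722, -179.022556
3. -25.690278, -116.533889
4. -89.480858, 44.073056
5. 52.047500, -45.624944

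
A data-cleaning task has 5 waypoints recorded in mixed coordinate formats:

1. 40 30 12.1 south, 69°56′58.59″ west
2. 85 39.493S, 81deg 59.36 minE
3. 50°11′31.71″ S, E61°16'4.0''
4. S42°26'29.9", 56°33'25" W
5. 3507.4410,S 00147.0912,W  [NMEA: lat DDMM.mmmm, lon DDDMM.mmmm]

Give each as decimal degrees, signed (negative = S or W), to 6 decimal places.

Point 1:
  Latitude: 40° + 30/60 + 12.1/3600 = 40 + 0.500000 + 0.003361 = 40.5033611
  S → negative
  λ: 69° + 56/60 + 58.59/3600 = 69 + 0.933333 + 0.016275 = 69.9496083
  hemisphere W, so the sign is −
Point 2:
  Lat: 39.493′ = 0.658217°; total 85.6582167
  hemisphere S, so the sign is −
  λ: 81 + 59.36/60 = 81.9893333
  E → positive
Point 3:
  Latitude: 50° + 11/60 + 31.71/3600 = 50 + 0.183333 + 0.008808 = 50.1921417
  S → negative
  Lon: 61 + 16/60 + 4/3600 = 61.2677778
  E → positive
Point 4:
  Lat: 26′ + 29.9″ = 26.49833′; 42 + 26.49833/60 = 42.4416389
  S → negative
  Lon: 56 + 33/60 + 25/3600 = 56.5569444
  W ⇒ negate
Point 5:
  Lat: degrees = first 2 digits = 35, minutes = 7.441; 35 + 7.441/60 = 35.1240167
  hemisphere S, so the sign is −
  Lon: degrees = first 3 digits = 1, minutes = 47.0912; 1 + 47.0912/60 = 1.7848533
  hemisphere W, so the sign is −

1. -40.503361, -69.949608
2. -85.658217, 81.989333
3. -50.192142, 61.267778
4. -42.441639, -56.556944
5. -35.124017, -1.784853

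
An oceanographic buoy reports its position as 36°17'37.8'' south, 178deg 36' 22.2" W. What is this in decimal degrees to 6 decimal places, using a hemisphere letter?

36.293833° S, 178.606167° W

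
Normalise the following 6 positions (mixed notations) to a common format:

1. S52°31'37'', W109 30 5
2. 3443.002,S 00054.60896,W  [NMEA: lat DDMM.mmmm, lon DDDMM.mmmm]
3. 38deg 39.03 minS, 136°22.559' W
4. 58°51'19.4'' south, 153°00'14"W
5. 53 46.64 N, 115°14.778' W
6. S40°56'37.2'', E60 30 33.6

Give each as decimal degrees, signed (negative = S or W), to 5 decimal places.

Point 1:
  Lat: 52 + 31/60 + 37/3600 = 52.526944
  S ⇒ negate
  Longitude: 109° + 30/60 + 5/3600 = 109 + 0.500000 + 0.001389 = 109.501389
  W ⇒ negate
Point 2:
  Latitude: degrees = first 2 digits = 34, minutes = 43.002; 34 + 43.002/60 = 34.716700
  S ⇒ negate
  Lon: split at 3 digits → 000° and 54.60896′; 0 + 54.60896/60 = 0.910149
  W ⇒ negate
Point 3:
  Latitude: 38 + 39.03/60 = 38.650500
  S ⇒ negate
  Longitude: 136 + 22.559/60 = 136.375983
  W → negative
Point 4:
  Lat: 58° + 51/60 + 19.4/3600 = 58 + 0.850000 + 0.005389 = 58.855389
  hemisphere S, so the sign is −
  Lon: 0′ + 14″ = 0.23333′; 153 + 0.23333/60 = 153.003889
  W → negative
Point 5:
  φ: 53 + 46.64/60 = 53.777333
  N ⇒ keep positive
  Lon: 14.778′ = 0.246300°; total 115.246300
  hemisphere W, so the sign is −
Point 6:
  φ: 56′ + 37.2″ = 56.62000′; 40 + 56.62000/60 = 40.943667
  S ⇒ negate
  Longitude: 60° + 30/60 + 33.6/3600 = 60 + 0.500000 + 0.009333 = 60.509333
  E ⇒ keep positive

1. -52.52694, -109.50139
2. -34.71670, -0.91015
3. -38.65050, -136.37598
4. -58.85539, -153.00389
5. 53.77733, -115.24630
6. -40.94367, 60.50933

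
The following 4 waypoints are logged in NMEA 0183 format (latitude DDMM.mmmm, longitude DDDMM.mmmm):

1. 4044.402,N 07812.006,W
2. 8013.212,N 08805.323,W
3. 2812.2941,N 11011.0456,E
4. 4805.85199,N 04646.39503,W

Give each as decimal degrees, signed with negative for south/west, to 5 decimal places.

Point 1:
  Lat: degrees = first 2 digits = 40, minutes = 44.402; 40 + 44.402/60 = 40.740033
  N ⇒ keep positive
  Lon: degrees = first 3 digits = 78, minutes = 12.006; 78 + 12.006/60 = 78.200100
  W ⇒ negate
Point 2:
  Lat: split at 2 digits → 80° and 13.212′; 80 + 13.212/60 = 80.220200
  N → positive
  Lon: degrees = first 3 digits = 88, minutes = 5.323; 88 + 5.323/60 = 88.088717
  W ⇒ negate
Point 3:
  Latitude: degrees = first 2 digits = 28, minutes = 12.2941; 28 + 12.2941/60 = 28.204902
  N ⇒ keep positive
  λ: degrees = first 3 digits = 110, minutes = 11.0456; 110 + 11.0456/60 = 110.184093
  E ⇒ keep positive
Point 4:
  Lat: degrees = first 2 digits = 48, minutes = 5.85199; 48 + 5.85199/60 = 48.097533
  N → positive
  Lon: degrees = first 3 digits = 46, minutes = 46.39503; 46 + 46.39503/60 = 46.773251
  W → negative

1. 40.74003, -78.20010
2. 80.22020, -88.08872
3. 28.20490, 110.18409
4. 48.09753, -46.77325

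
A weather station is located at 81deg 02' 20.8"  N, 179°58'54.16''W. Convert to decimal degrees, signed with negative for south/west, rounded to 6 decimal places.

φ: 2′ + 20.8″ = 2.34667′; 81 + 2.34667/60 = 81.0391111
N ⇒ keep positive
λ: 179° + 58/60 + 54.16/3600 = 179 + 0.966667 + 0.015044 = 179.9817111
W ⇒ negate

81.039111, -179.981711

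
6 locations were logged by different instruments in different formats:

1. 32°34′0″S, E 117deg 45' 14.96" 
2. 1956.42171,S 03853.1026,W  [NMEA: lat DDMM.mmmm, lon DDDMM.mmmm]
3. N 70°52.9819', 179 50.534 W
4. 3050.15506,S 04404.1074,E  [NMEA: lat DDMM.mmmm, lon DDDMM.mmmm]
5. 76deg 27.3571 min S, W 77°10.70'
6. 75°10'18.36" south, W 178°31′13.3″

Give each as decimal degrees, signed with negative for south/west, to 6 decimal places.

Point 1:
  Latitude: 34′ + 0″ = 34.00000′; 32 + 34.00000/60 = 32.5666667
  S ⇒ negate
  Lon: 45′ + 14.96″ = 45.24933′; 117 + 45.24933/60 = 117.7541556
  E → positive
Point 2:
  φ: split at 2 digits → 19° and 56.42171′; 19 + 56.42171/60 = 19.9403618
  hemisphere S, so the sign is −
  Lon: degrees = first 3 digits = 38, minutes = 53.1026; 38 + 53.1026/60 = 38.8850433
  hemisphere W, so the sign is −
Point 3:
  φ: 52.9819′ = 0.883032°; total 70.8830317
  N → positive
  λ: 179 + 50.534/60 = 179.8422333
  W → negative
Point 4:
  Latitude: degrees = first 2 digits = 30, minutes = 50.15506; 30 + 50.15506/60 = 30.8359177
  S ⇒ negate
  Longitude: degrees = first 3 digits = 44, minutes = 4.1074; 44 + 4.1074/60 = 44.0684567
  E → positive
Point 5:
  Lat: 76 + 27.3571/60 = 76.4559517
  S → negative
  Longitude: 77 + 10.7/60 = 77.1783333
  hemisphere W, so the sign is −
Point 6:
  φ: 75 + 10/60 + 18.36/3600 = 75.1717667
  S ⇒ negate
  Lon: 31′ + 13.3″ = 31.22167′; 178 + 31.22167/60 = 178.5203611
  W → negative

1. -32.566667, 117.754156
2. -19.940362, -38.885043
3. 70.883032, -179.842233
4. -30.835918, 44.068457
5. -76.455952, -77.178333
6. -75.171767, -178.520361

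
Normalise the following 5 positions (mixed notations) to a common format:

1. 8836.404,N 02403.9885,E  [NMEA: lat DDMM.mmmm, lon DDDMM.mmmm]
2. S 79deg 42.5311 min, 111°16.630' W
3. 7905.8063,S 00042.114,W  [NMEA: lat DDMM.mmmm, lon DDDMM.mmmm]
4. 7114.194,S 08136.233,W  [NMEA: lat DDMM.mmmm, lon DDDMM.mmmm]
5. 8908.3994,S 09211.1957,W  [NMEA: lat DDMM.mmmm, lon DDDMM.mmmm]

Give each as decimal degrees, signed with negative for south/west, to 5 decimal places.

Point 1:
  Latitude: split at 2 digits → 88° and 36.404′; 88 + 36.404/60 = 88.606733
  N → positive
  Lon: split at 3 digits → 024° and 3.9885′; 24 + 3.9885/60 = 24.066475
  E ⇒ keep positive
Point 2:
  Lat: 42.5311′ = 0.708852°; total 79.708852
  hemisphere S, so the sign is −
  Lon: 111 + 16.63/60 = 111.277167
  W ⇒ negate
Point 3:
  φ: split at 2 digits → 79° and 5.8063′; 79 + 5.8063/60 = 79.096772
  S → negative
  Longitude: split at 3 digits → 000° and 42.114′; 0 + 42.114/60 = 0.701900
  hemisphere W, so the sign is −
Point 4:
  φ: degrees = first 2 digits = 71, minutes = 14.194; 71 + 14.194/60 = 71.236567
  S → negative
  Longitude: degrees = first 3 digits = 81, minutes = 36.233; 81 + 36.233/60 = 81.603883
  W ⇒ negate
Point 5:
  Lat: degrees = first 2 digits = 89, minutes = 8.3994; 89 + 8.3994/60 = 89.139990
  S → negative
  Lon: split at 3 digits → 092° and 11.1957′; 92 + 11.1957/60 = 92.186595
  W → negative

1. 88.60673, 24.06648
2. -79.70885, -111.27717
3. -79.09677, -0.70190
4. -71.23657, -81.60388
5. -89.13999, -92.18660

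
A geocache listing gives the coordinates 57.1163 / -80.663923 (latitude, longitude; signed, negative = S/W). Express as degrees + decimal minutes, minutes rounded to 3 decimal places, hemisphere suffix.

57° 6.978′ N, 80° 39.835′ W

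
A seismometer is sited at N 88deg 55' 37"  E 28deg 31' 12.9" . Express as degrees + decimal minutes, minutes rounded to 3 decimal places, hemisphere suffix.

φ: 55 + 37/60 = 55.61667′
Longitude: 31 + 12.9/60 = 31.21500′

88° 55.617′ N, 28° 31.215′ E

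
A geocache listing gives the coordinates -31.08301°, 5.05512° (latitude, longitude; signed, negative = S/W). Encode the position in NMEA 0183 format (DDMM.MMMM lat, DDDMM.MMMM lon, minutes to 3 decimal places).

3104.981,S / 00503.307,E

Latitude is negative → S; |value| = 31.083010
Lat: 31° + 0.083010 × 60 = 31° 4.98060′
Lon: 5° + 0.055120 × 60 = 5° 3.30720′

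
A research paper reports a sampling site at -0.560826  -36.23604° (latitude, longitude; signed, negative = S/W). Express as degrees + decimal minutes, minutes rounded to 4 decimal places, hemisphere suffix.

0° 33.6496′ S, 36° 14.1624′ W

Latitude is negative → S; |value| = 0.560826
Latitude: 0° + 0.560826 × 60 = 0° 33.649560′
Longitude is negative → W; |value| = 36.236040
Lon: fractional part 0.236040 → 14.162400 minutes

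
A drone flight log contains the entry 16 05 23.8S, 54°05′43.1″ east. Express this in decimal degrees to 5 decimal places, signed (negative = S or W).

-16.08994, 54.09531

φ: 16° + 5/60 + 23.8/3600 = 16 + 0.083333 + 0.006611 = 16.089944
S → negative
λ: 5′ + 43.1″ = 5.71833′; 54 + 5.71833/60 = 54.095306
E ⇒ keep positive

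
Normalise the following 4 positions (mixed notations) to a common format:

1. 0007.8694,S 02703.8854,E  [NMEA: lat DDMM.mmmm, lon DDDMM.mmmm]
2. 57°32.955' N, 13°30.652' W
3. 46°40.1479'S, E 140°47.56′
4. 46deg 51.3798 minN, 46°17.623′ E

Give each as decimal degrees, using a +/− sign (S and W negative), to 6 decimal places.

1. -0.131157, 27.064757
2. 57.549250, -13.510867
3. -46.669132, 140.792667
4. 46.856330, 46.293717

Point 1:
  Lat: degrees = first 2 digits = 0, minutes = 7.8694; 0 + 7.8694/60 = 0.1311567
  S → negative
  λ: degrees = first 3 digits = 27, minutes = 3.8854; 27 + 3.8854/60 = 27.0647567
  E ⇒ keep positive
Point 2:
  Lat: 32.955′ = 0.549250°; total 57.5492500
  N ⇒ keep positive
  Longitude: 30.652′ = 0.510867°; total 13.5108667
  W ⇒ negate
Point 3:
  Latitude: 46 + 40.1479/60 = 46.6691317
  S ⇒ negate
  Lon: 47.56′ = 0.792667°; total 140.7926667
  E → positive
Point 4:
  Latitude: 46 + 51.3798/60 = 46.8563300
  N ⇒ keep positive
  Lon: 17.623′ = 0.293717°; total 46.2937167
  E ⇒ keep positive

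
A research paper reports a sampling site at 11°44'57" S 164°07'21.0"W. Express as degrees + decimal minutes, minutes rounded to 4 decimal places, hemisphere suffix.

Latitude: seconds/60 = 0.95000; minutes = 44 + 0.95000 = 44.950000
λ: 7 + 21/60 = 7.350000′

11° 44.9500′ S, 164° 7.3500′ W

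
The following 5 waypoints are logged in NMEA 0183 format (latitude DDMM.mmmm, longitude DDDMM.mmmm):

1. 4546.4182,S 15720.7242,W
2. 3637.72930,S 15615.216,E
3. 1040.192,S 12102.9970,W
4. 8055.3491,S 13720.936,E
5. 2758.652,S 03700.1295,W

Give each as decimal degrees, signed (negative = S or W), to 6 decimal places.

Point 1:
  Latitude: split at 2 digits → 45° and 46.4182′; 45 + 46.4182/60 = 45.7736367
  hemisphere S, so the sign is −
  Longitude: degrees = first 3 digits = 157, minutes = 20.7242; 157 + 20.7242/60 = 157.3454033
  hemisphere W, so the sign is −
Point 2:
  Latitude: split at 2 digits → 36° and 37.7293′; 36 + 37.7293/60 = 36.6288217
  S ⇒ negate
  λ: split at 3 digits → 156° and 15.216′; 156 + 15.216/60 = 156.2536000
  E → positive
Point 3:
  φ: degrees = first 2 digits = 10, minutes = 40.192; 10 + 40.192/60 = 10.6698667
  S ⇒ negate
  Lon: split at 3 digits → 121° and 2.997′; 121 + 2.997/60 = 121.0499500
  W → negative
Point 4:
  Latitude: split at 2 digits → 80° and 55.3491′; 80 + 55.3491/60 = 80.9224850
  S → negative
  λ: degrees = first 3 digits = 137, minutes = 20.936; 137 + 20.936/60 = 137.3489333
  E ⇒ keep positive
Point 5:
  Lat: degrees = first 2 digits = 27, minutes = 58.652; 27 + 58.652/60 = 27.9775333
  S → negative
  Longitude: degrees = first 3 digits = 37, minutes = 0.1295; 37 + 0.1295/60 = 37.0021583
  W → negative

1. -45.773637, -157.345403
2. -36.628822, 156.253600
3. -10.669867, -121.049950
4. -80.922485, 137.348933
5. -27.977533, -37.002158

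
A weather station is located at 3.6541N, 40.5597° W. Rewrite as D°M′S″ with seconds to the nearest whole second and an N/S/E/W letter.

φ: 0.654100° → 39.24600′; 0.24600 × 60 = 14.76″
λ: whole degrees 40; 33.58200′ → 33′ and 34.92″

3°39′15″ N, 40°33′35″ W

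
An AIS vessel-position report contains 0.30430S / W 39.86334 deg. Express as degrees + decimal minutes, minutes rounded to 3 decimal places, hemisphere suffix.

φ: minutes = (0.304300 − 0) × 60 = 18.25800
λ: fractional part 0.863340 → 51.80040 minutes

0° 18.258′ S, 39° 51.800′ W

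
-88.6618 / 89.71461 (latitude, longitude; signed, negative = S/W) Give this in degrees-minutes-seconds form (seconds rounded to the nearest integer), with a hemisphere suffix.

88°39′42″ S, 89°42′53″ E

Latitude is negative → S; |value| = 88.661800
Lat: 0.661800 × 60 = 39.70800′ → 39′, remainder × 60 = 42.48″
Longitude: 0.714610° → 42.87660′; 0.87660 × 60 = 52.60″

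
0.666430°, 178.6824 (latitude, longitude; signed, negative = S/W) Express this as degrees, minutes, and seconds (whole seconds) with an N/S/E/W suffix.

Latitude: whole degrees 0; 39.98580′ → 39′ and 59.15″
Lon: 0.682400 × 60 = 40.94400′ → 40′, remainder × 60 = 56.64″

0°39′59″ N, 178°40′57″ E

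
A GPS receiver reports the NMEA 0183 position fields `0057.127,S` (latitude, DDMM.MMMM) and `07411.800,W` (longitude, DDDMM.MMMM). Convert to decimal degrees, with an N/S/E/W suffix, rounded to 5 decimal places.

0.95212° S, 74.19667° W

Lat: split at 2 digits → 00° and 57.127′; 0 + 57.127/60 = 0.952117
Longitude: split at 3 digits → 074° and 11.8′; 74 + 11.8/60 = 74.196667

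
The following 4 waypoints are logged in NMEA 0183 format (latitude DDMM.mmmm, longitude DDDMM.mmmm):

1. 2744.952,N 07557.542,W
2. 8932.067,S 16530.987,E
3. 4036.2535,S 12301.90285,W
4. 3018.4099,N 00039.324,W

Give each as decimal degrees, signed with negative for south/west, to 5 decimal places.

1. 27.74920, -75.95903
2. -89.53445, 165.51645
3. -40.60423, -123.03171
4. 30.30683, -0.65540

Point 1:
  Latitude: degrees = first 2 digits = 27, minutes = 44.952; 27 + 44.952/60 = 27.749200
  N → positive
  Lon: split at 3 digits → 075° and 57.542′; 75 + 57.542/60 = 75.959033
  hemisphere W, so the sign is −
Point 2:
  Lat: degrees = first 2 digits = 89, minutes = 32.067; 89 + 32.067/60 = 89.534450
  S → negative
  Longitude: split at 3 digits → 165° and 30.987′; 165 + 30.987/60 = 165.516450
  E → positive
Point 3:
  Latitude: split at 2 digits → 40° and 36.2535′; 40 + 36.2535/60 = 40.604225
  S → negative
  Longitude: split at 3 digits → 123° and 1.90285′; 123 + 1.90285/60 = 123.031714
  hemisphere W, so the sign is −
Point 4:
  Lat: degrees = first 2 digits = 30, minutes = 18.4099; 30 + 18.4099/60 = 30.306832
  N ⇒ keep positive
  Lon: degrees = first 3 digits = 0, minutes = 39.324; 0 + 39.324/60 = 0.655400
  W ⇒ negate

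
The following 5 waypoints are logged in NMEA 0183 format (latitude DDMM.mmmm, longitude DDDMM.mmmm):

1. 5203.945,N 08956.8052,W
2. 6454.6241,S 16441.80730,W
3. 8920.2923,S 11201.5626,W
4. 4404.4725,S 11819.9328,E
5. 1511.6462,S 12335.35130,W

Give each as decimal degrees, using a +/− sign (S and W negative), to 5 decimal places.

1. 52.06575, -89.94675
2. -64.91040, -164.69679
3. -89.33821, -112.02604
4. -44.07454, 118.33221
5. -15.19410, -123.58919

Point 1:
  Latitude: degrees = first 2 digits = 52, minutes = 3.945; 52 + 3.945/60 = 52.065750
  N ⇒ keep positive
  Lon: split at 3 digits → 089° and 56.8052′; 89 + 56.8052/60 = 89.946753
  W → negative
Point 2:
  Lat: split at 2 digits → 64° and 54.6241′; 64 + 54.6241/60 = 64.910402
  hemisphere S, so the sign is −
  λ: split at 3 digits → 164° and 41.8073′; 164 + 41.8073/60 = 164.696788
  W → negative
Point 3:
  Lat: degrees = first 2 digits = 89, minutes = 20.2923; 89 + 20.2923/60 = 89.338205
  hemisphere S, so the sign is −
  Longitude: split at 3 digits → 112° and 1.5626′; 112 + 1.5626/60 = 112.026043
  W ⇒ negate
Point 4:
  Lat: degrees = first 2 digits = 44, minutes = 4.4725; 44 + 4.4725/60 = 44.074542
  hemisphere S, so the sign is −
  λ: degrees = first 3 digits = 118, minutes = 19.9328; 118 + 19.9328/60 = 118.332213
  E ⇒ keep positive
Point 5:
  Latitude: split at 2 digits → 15° and 11.6462′; 15 + 11.6462/60 = 15.194103
  S ⇒ negate
  Longitude: degrees = first 3 digits = 123, minutes = 35.3513; 123 + 35.3513/60 = 123.589188
  W ⇒ negate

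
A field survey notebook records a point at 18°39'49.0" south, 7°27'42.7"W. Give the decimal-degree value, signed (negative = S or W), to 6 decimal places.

Latitude: 18 + 39/60 + 49/3600 = 18.6636111
hemisphere S, so the sign is −
λ: 7° + 27/60 + 42.7/3600 = 7 + 0.450000 + 0.011861 = 7.4618611
W ⇒ negate

-18.663611, -7.461861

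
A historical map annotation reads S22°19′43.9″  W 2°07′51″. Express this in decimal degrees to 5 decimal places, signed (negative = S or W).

Latitude: 19′ + 43.9″ = 19.73167′; 22 + 19.73167/60 = 22.328861
hemisphere S, so the sign is −
λ: 2° + 7/60 + 51/3600 = 2 + 0.116667 + 0.014167 = 2.130833
W ⇒ negate

-22.32886, -2.13083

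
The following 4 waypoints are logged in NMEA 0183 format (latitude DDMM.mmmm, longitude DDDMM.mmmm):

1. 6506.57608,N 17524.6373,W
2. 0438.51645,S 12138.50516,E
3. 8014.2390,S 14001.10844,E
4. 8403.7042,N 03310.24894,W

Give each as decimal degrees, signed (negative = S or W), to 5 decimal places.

1. 65.10960, -175.41062
2. -4.64194, 121.64175
3. -80.23732, 140.01847
4. 84.06174, -33.17082

Point 1:
  Latitude: degrees = first 2 digits = 65, minutes = 6.57608; 65 + 6.57608/60 = 65.109601
  N ⇒ keep positive
  Lon: split at 3 digits → 175° and 24.6373′; 175 + 24.6373/60 = 175.410622
  W → negative
Point 2:
  Latitude: degrees = first 2 digits = 4, minutes = 38.51645; 4 + 38.51645/60 = 4.641941
  hemisphere S, so the sign is −
  Longitude: degrees = first 3 digits = 121, minutes = 38.50516; 121 + 38.50516/60 = 121.641753
  E ⇒ keep positive
Point 3:
  φ: degrees = first 2 digits = 80, minutes = 14.239; 80 + 14.239/60 = 80.237317
  S ⇒ negate
  λ: split at 3 digits → 140° and 1.10844′; 140 + 1.10844/60 = 140.018474
  E ⇒ keep positive
Point 4:
  Lat: degrees = first 2 digits = 84, minutes = 3.7042; 84 + 3.7042/60 = 84.061737
  N ⇒ keep positive
  Lon: degrees = first 3 digits = 33, minutes = 10.24894; 33 + 10.24894/60 = 33.170816
  W → negative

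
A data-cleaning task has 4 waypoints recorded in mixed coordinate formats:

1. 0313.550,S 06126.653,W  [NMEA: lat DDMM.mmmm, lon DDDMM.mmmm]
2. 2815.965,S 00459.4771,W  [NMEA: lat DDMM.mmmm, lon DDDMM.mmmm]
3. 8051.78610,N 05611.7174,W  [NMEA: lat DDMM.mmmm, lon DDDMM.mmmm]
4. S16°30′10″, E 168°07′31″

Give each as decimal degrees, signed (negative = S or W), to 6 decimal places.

1. -3.225833, -61.444217
2. -28.266083, -4.991285
3. 80.863102, -56.195290
4. -16.502778, 168.125278

Point 1:
  Lat: split at 2 digits → 03° and 13.55′; 3 + 13.55/60 = 3.2258333
  S ⇒ negate
  Longitude: degrees = first 3 digits = 61, minutes = 26.653; 61 + 26.653/60 = 61.4442167
  W ⇒ negate
Point 2:
  Latitude: degrees = first 2 digits = 28, minutes = 15.965; 28 + 15.965/60 = 28.2660833
  hemisphere S, so the sign is −
  Lon: split at 3 digits → 004° and 59.4771′; 4 + 59.4771/60 = 4.9912850
  W → negative
Point 3:
  φ: split at 2 digits → 80° and 51.7861′; 80 + 51.7861/60 = 80.8631017
  N ⇒ keep positive
  Lon: split at 3 digits → 056° and 11.7174′; 56 + 11.7174/60 = 56.1952900
  W → negative
Point 4:
  Latitude: 16° + 30/60 + 10/3600 = 16 + 0.500000 + 0.002778 = 16.5027778
  S → negative
  λ: 168° + 7/60 + 31/3600 = 168 + 0.116667 + 0.008611 = 168.1252778
  E ⇒ keep positive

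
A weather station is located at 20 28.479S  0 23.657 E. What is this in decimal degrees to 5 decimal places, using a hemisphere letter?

Latitude: 20 + 28.479/60 = 20.474650
λ: 0 + 23.657/60 = 0.394283

20.47465° S, 0.39428° E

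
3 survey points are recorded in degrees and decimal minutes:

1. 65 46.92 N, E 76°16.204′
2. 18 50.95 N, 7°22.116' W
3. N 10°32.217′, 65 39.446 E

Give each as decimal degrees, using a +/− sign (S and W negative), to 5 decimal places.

1. 65.78200, 76.27007
2. 18.84917, -7.36860
3. 10.53695, 65.65743

Point 1:
  φ: 46.92′ = 0.782000°; total 65.782000
  N → positive
  λ: 76 + 16.204/60 = 76.270067
  E ⇒ keep positive
Point 2:
  φ: 50.95′ = 0.849167°; total 18.849167
  N → positive
  Lon: 22.116′ = 0.368600°; total 7.368600
  W → negative
Point 3:
  φ: 32.217′ = 0.536950°; total 10.536950
  N ⇒ keep positive
  Lon: 65 + 39.446/60 = 65.657433
  E → positive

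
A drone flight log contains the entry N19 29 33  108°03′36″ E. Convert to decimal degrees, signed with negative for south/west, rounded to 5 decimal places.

Latitude: 19 + 29/60 + 33/3600 = 19.492500
N ⇒ keep positive
λ: 108 + 3/60 + 36/3600 = 108.060000
E → positive

19.49250, 108.06000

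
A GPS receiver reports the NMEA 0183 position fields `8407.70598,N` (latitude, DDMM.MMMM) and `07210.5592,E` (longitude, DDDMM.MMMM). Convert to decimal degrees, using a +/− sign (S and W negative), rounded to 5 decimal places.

84.12843, 72.17599

Latitude: degrees = first 2 digits = 84, minutes = 7.70598; 84 + 7.70598/60 = 84.128433
N ⇒ keep positive
Lon: degrees = first 3 digits = 72, minutes = 10.5592; 72 + 10.5592/60 = 72.175987
E ⇒ keep positive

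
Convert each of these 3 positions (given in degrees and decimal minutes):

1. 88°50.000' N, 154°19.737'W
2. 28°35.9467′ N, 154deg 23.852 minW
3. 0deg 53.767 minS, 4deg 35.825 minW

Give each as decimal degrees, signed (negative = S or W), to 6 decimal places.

1. 88.833333, -154.328950
2. 28.599112, -154.397533
3. -0.896117, -4.597083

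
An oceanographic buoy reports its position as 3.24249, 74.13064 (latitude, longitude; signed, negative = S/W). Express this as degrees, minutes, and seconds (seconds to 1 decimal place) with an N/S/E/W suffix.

3°14′33.0″ N, 74°07′50.3″ E

Lat: 0.242490° → 14.54940′; 0.54940 × 60 = 32.964″
λ: 0.130640° → 7.83840′; 0.83840 × 60 = 50.304″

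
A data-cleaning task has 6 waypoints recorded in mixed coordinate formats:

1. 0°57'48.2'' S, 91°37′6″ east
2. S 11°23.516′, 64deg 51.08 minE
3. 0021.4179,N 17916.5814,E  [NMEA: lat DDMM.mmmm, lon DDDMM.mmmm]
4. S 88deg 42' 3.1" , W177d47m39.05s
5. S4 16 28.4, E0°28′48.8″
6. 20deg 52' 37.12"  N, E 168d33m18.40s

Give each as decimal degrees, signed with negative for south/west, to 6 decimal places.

1. -0.963389, 91.618333
2. -11.391933, 64.851333
3. 0.356965, 179.276357
4. -88.700861, -177.794181
5. -4.274556, 0.480222
6. 20.876978, 168.555111

Point 1:
  φ: 57′ + 48.2″ = 57.80333′; 0 + 57.80333/60 = 0.9633889
  S ⇒ negate
  Longitude: 37′ + 6″ = 37.10000′; 91 + 37.10000/60 = 91.6183333
  E ⇒ keep positive
Point 2:
  φ: 23.516′ = 0.391933°; total 11.3919333
  S → negative
  Longitude: 64 + 51.08/60 = 64.8513333
  E → positive
Point 3:
  Latitude: split at 2 digits → 00° and 21.4179′; 0 + 21.4179/60 = 0.3569650
  N → positive
  λ: degrees = first 3 digits = 179, minutes = 16.5814; 179 + 16.5814/60 = 179.2763567
  E ⇒ keep positive
Point 4:
  φ: 42′ + 3.1″ = 42.05167′; 88 + 42.05167/60 = 88.7008611
  S ⇒ negate
  Longitude: 177 + 47/60 + 39.05/3600 = 177.7941806
  W ⇒ negate
Point 5:
  φ: 16′ + 28.4″ = 16.47333′; 4 + 16.47333/60 = 4.2745556
  hemisphere S, so the sign is −
  λ: 0 + 28/60 + 48.8/3600 = 0.4802222
  E ⇒ keep positive
Point 6:
  φ: 20° + 52/60 + 37.12/3600 = 20 + 0.866667 + 0.010311 = 20.8769778
  N → positive
  λ: 33′ + 18.4″ = 33.30667′; 168 + 33.30667/60 = 168.5551111
  E ⇒ keep positive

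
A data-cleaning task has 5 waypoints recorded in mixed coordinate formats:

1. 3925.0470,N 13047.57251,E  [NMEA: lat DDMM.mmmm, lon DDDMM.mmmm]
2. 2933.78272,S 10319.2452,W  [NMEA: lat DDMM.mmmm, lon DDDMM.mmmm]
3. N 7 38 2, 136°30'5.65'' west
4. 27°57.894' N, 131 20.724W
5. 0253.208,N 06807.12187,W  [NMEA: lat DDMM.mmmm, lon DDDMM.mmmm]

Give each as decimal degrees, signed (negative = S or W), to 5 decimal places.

1. 39.41745, 130.79288
2. -29.56305, -103.32075
3. 7.63389, -136.50157
4. 27.96490, -131.34540
5. 2.88680, -68.11870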